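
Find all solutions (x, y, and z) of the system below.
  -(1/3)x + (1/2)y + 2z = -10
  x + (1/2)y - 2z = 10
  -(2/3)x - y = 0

infinitely many solutions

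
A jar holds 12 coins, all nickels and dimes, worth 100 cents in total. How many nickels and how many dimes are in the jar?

Let n = nickels, d = dimes.
  d + n = 12
  5n + 10d = 100
From equation 1: n = 12 − d.
Substitute into equation 2 and solve: d = 8.
Then n = 4.

nickels: 4, dimes: 8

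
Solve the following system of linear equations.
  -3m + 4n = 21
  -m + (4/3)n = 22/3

Row-reduce:
R1 ← R1 / (-3).
R2 ← R2 + 1·R1.
Row 2 reduces to 0 = 1/3, a contradiction. The system is inconsistent.

no solution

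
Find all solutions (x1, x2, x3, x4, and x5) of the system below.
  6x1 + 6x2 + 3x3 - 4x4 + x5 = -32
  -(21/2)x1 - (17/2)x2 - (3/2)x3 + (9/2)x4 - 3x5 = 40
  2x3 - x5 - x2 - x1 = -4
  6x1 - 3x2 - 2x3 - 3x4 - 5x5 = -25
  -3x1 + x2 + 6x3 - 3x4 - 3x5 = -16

Row-reduce:
R1 ← R1 / (6).
R2 ← R2 + 21/2·R1.
R3 ← R3 + 1·R1.
R4 ← R4 − 6·R1.
R5 ← R5 + 3·R1.
R2 ← R2 / (2).
R1 ← R1 − 1·R2.
R4 ← R4 + 9·R2.
R5 ← R5 − 4·R2.
R3 ← R3 / (5/2).
R1 ← R1 + 11/8·R3.
R2 ← R2 − 15/8·R3.
R4 ← R4 − 95/8·R3.
R4 ← R4 / (-85/12).
R1 ← R1 − 13/60·R4.
R2 ← R2 + 3/4·R4.
R3 ← R3 + 4/15·R4.
Rank is 4 with 5 unknowns, leaving x5 free.

infinitely many solutions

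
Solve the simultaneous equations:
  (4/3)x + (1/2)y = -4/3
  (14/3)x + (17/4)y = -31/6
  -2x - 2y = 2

no solution

Row-reduce:
R1 ← R1 / (4/3).
R2 ← R2 − 14/3·R1.
R3 ← R3 + 2·R1.
R2 ← R2 / (5/2).
R1 ← R1 − 3/8·R2.
R3 ← R3 + 5/4·R2.
Row 3 reduces to 0 = -1/4, a contradiction. The system is inconsistent.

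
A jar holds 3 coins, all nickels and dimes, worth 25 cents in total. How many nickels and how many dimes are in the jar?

nickels: 1, dimes: 2

Let n = nickels, d = dimes.
  d + n = 3
  5n + 10d = 25
Row-reduce the augmented matrix:
R2 ← R2 − 5·R1.
R2 ← R2 / (5).
R1 ← R1 − 1·R2.
Reading off the reduced rows gives n = 1, d = 2.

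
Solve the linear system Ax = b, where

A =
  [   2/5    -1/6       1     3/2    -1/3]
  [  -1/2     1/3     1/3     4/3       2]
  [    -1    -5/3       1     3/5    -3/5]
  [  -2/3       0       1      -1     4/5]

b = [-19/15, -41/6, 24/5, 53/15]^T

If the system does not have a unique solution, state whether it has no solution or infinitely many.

Row-reduce:
R1 ← R1 / (2/5).
R2 ← R2 + 1/2·R1.
R3 ← R3 + 1·R1.
R4 ← R4 + 2/3·R1.
R2 ← R2 / (1/8).
R1 ← R1 + 5/12·R2.
R3 ← R3 + 25/12·R2.
R4 ← R4 + 5/18·R2.
R3 ← R3 / (269/9).
R1 ← R1 − 70/9·R3.
R2 ← R2 − 38/3·R3.
R4 ← R4 − 167/27·R3.
R4 ← R4 / (-4487/1345).
R1 ← R1 + 162/269·R4.
R2 ← R2 − 1563/1345·R4.
R3 ← R3 − 2602/1345·R4.
Rank is 4 with 5 unknowns, leaving x_5 free.

infinitely many solutions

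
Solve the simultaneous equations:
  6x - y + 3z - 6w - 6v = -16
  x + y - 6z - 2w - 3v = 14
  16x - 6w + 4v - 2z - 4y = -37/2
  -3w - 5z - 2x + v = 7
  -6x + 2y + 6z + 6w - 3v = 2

no solution

Row-reduce:
R1 ← R1 / (6).
R2 ← R2 − 1·R1.
R3 ← R3 − 16·R1.
R4 ← R4 + 2·R1.
R5 ← R5 + 6·R1.
R2 ← R2 / (7/6).
R1 ← R1 + 1/6·R2.
R3 ← R3 + 4/3·R2.
R4 ← R4 + 1/3·R2.
R5 ← R5 − 1·R2.
R3 ← R3 / (-122/7).
R1 ← R1 + 3/7·R3.
R2 ← R2 + 39/7·R3.
R4 ← R4 + 41/7·R3.
R5 ← R5 − 102/7·R3.
R4 ← R4 / (-504/61).
R1 ← R1 + 83/61·R4.
R2 ← R2 + 225/61·R4.
R3 ← R3 + 31/61·R4.
R5 ← R5 − 504/61·R4.
Row 5 reduces to 0 = -1/4, a contradiction. The system is inconsistent.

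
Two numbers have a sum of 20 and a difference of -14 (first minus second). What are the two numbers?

first number: 3, second number: 17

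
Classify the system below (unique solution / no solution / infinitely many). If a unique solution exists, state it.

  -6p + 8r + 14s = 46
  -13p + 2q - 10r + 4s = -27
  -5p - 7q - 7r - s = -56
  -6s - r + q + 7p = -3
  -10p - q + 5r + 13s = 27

Row-reduce:
R1 ← R1 / (-6).
R2 ← R2 + 13·R1.
R3 ← R3 + 5·R1.
R4 ← R4 − 7·R1.
R5 ← R5 + 10·R1.
R2 ← R2 / (2).
R3 ← R3 + 7·R2.
R4 ← R4 − 1·R2.
R5 ← R5 + 1·R2.
R3 ← R3 / (-328/3).
R1 ← R1 + 4/3·R3.
R2 ← R2 + 41/3·R3.
R4 ← R4 − 22·R3.
R5 ← R5 + 22·R3.
R4 ← R4 / (789/328).
R1 ← R1 + 173/164·R4.
R2 ← R2 + 1/16·R4.
R3 ← R3 − 629/656·R4.
R5 ← R5 + 789/328·R4.
Row 5 reduces to 0 = 1, a contradiction. The system is inconsistent.

no solution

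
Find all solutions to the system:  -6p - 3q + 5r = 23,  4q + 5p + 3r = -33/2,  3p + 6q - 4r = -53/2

p = -3/2, q = -3, r = 1

Row-reduce the augmented matrix:
R1 ← R1 / (-6).
R2 ← R2 − 5·R1.
R3 ← R3 − 3·R1.
R2 ← R2 / (3/2).
R1 ← R1 − 1/2·R2.
R3 ← R3 − 9/2·R2.
R3 ← R3 / (-23).
R1 ← R1 + 29/9·R3.
R2 ← R2 − 43/9·R3.
Reading off the reduced rows gives p = -3/2, q = -3, r = 1.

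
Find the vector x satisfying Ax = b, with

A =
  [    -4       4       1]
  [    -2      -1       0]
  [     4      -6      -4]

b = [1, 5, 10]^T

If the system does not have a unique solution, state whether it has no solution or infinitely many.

x_1 = -2, x_2 = -1, x_3 = -3

Row-reduce the augmented matrix:
R1 ← R1 / (-4).
R2 ← R2 + 2·R1.
R3 ← R3 − 4·R1.
R2 ← R2 / (-3).
R1 ← R1 + 1·R2.
R3 ← R3 + 2·R2.
R3 ← R3 / (-8/3).
R1 ← R1 + 1/12·R3.
R2 ← R2 − 1/6·R3.
Reading off the reduced rows gives x_1 = -2, x_2 = -1, x_3 = -3.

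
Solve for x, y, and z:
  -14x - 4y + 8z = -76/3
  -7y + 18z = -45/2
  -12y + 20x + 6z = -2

Row-reduce the augmented matrix:
R1 ← R1 / (-14).
R3 ← R3 − 20·R1.
R2 ← R2 / (-7).
R1 ← R1 − 2/7·R2.
R3 ← R3 + 124/7·R2.
R3 ← R3 / (-1378/49).
R1 ← R1 − 8/49·R3.
R2 ← R2 + 18/7·R3.
Reading off the reduced rows gives x = 1, y = 3/2, z = -2/3.

x = 1, y = 3/2, z = -2/3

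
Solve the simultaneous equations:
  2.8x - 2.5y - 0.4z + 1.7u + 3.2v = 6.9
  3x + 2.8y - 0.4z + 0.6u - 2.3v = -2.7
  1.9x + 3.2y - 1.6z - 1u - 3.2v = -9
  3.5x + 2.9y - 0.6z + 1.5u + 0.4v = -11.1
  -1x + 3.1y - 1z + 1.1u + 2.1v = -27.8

x = 2, y = -5, z = 4, u = 0, v = -3

Row-reduce the augmented matrix:
R1 ← R1 / (14/5).
R2 ← R2 − 3·R1.
R3 ← R3 − 19/10·R1.
R4 ← R4 − 7/2·R1.
R5 ← R5 + 1·R1.
R2 ← R2 / (767/140).
R1 ← R1 + 25/28·R2.
R3 ← R3 − 1371/280·R2.
R4 ← R4 − 241/40·R2.
R5 ← R5 − 309/140·R2.
R3 ← R3 / (-5193/3835).
R1 ← R1 + 106/767·R3.
R2 ← R2 − 4/767·R3.
R4 ← R4 + 504/3835·R3.
R5 ← R5 + 4427/3835·R3.
R4 ← R4 / (4739/5770).
R1 ← R1 − 298/577·R4.
R2 ← R2 + 131/577·R4.
R3 ← R3 − 905/1154·R4.
R5 ← R5 − 17913/5770·R4.
R5 ← R5 / (-276173/60930).
R1 ← R1 + 63047/42651·R5.
R2 ← R2 + 25037/85302·R5.
R3 ← R3 + 206051/85302·R5.
R4 ← R4 − 31439/9478·R5.
Reading off the reduced rows gives x = 2, y = -5, z = 4, u = 0, v = -3.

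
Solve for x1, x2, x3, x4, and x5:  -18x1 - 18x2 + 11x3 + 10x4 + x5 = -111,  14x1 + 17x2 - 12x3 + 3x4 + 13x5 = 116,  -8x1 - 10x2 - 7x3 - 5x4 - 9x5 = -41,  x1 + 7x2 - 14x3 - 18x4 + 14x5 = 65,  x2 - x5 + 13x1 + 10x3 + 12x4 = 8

x1 = 2, x2 = 3, x3 = -2, x4 = 0, x5 = 1

Row-reduce the augmented matrix:
R1 ← R1 / (-18).
R2 ← R2 − 14·R1.
R3 ← R3 + 8·R1.
R4 ← R4 − 1·R1.
R5 ← R5 − 13·R1.
R2 ← R2 / (3).
R1 ← R1 − 1·R2.
R3 ← R3 + 2·R2.
R4 ← R4 − 6·R2.
R5 ← R5 + 12·R2.
R3 ← R3 / (-383/27).
R1 ← R1 − 29/54·R3.
R2 ← R2 + 31/27·R3.
R4 ← R4 + 13/2·R3.
R5 ← R5 − 25/6·R3.
R4 ← R4 / (-29081/766).
R1 ← R1 + 3243/766·R4.
R2 ← R2 − 1446/383·R4.
R3 ← R3 − 61/383·R4.
R5 ← R5 − 47239/766·R4.
R5 ← R5 / (960279/29081).
R1 ← R1 + 92063/29081·R5.
R2 ← R2 − 95469/29081·R5.
R3 ← R3 + 1101/29081·R5.
R4 ← R4 − 10250/29081·R5.
Reading off the reduced rows gives x1 = 2, x2 = 3, x3 = -2, x4 = 0, x5 = 1.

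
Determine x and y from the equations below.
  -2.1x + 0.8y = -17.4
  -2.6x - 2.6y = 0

Row-reduce the augmented matrix:
R1 ← R1 / (-21/10).
R2 ← R2 + 13/5·R1.
R2 ← R2 / (-377/105).
R1 ← R1 + 8/21·R2.
Reading off the reduced rows gives x = 6, y = -6.

x = 6, y = -6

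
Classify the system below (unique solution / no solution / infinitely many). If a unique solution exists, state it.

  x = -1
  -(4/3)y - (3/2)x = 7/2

x = -1, y = -3/2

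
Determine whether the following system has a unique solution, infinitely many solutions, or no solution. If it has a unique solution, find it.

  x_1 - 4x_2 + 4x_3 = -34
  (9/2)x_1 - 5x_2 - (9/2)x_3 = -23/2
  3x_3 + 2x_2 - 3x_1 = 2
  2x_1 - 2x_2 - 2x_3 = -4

no solution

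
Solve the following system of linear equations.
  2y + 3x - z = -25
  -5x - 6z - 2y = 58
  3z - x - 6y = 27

x = -6, y = -5, z = -3

Row-reduce the augmented matrix:
R1 ← R1 / (3).
R2 ← R2 + 5·R1.
R3 ← R3 + 1·R1.
R2 ← R2 / (4/3).
R1 ← R1 − 2/3·R2.
R3 ← R3 + 16/3·R2.
R3 ← R3 / (-28).
R1 ← R1 − 7/2·R3.
R2 ← R2 + 23/4·R3.
Reading off the reduced rows gives x = -6, y = -5, z = -3.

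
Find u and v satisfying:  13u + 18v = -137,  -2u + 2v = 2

u = -5, v = -4

Row-reduce the augmented matrix:
R1 ← R1 / (13).
R2 ← R2 + 2·R1.
R2 ← R2 / (62/13).
R1 ← R1 − 18/13·R2.
Reading off the reduced rows gives u = -5, v = -4.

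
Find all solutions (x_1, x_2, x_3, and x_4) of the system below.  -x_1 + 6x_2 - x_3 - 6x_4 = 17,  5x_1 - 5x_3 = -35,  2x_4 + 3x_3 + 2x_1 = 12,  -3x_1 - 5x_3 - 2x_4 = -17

x_1 = -3, x_2 = 6, x_3 = 4, x_4 = 3

Row-reduce the augmented matrix:
R1 ← R1 / (-1).
R2 ← R2 − 5·R1.
R3 ← R3 − 2·R1.
R4 ← R4 + 3·R1.
R2 ← R2 / (30).
R1 ← R1 + 6·R2.
R3 ← R3 − 12·R2.
R4 ← R4 + 18·R2.
R3 ← R3 / (5).
R1 ← R1 + 1·R3.
R2 ← R2 + 1/3·R3.
R4 ← R4 + 8·R3.
R4 ← R4 / (6/5).
R1 ← R1 − 2/5·R4.
R2 ← R2 + 13/15·R4.
R3 ← R3 − 2/5·R4.
Reading off the reduced rows gives x_1 = -3, x_2 = 6, x_3 = 4, x_4 = 3.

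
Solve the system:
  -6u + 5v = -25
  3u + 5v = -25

Row-reduce the augmented matrix:
R1 ← R1 / (-6).
R2 ← R2 − 3·R1.
R2 ← R2 / (15/2).
R1 ← R1 + 5/6·R2.
Reading off the reduced rows gives u = 0, v = -5.

u = 0, v = -5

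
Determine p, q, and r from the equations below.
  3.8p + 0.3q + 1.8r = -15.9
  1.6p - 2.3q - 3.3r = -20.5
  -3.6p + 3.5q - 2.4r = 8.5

p = -6, q = -1, r = 4

Row-reduce the augmented matrix:
R1 ← R1 / (19/5).
R2 ← R2 − 8/5·R1.
R3 ← R3 + 18/5·R1.
R2 ← R2 / (-461/190).
R1 ← R1 − 3/38·R2.
R3 ← R3 − 719/190·R2.
R3 ← R3 / (-32379/4610).
R1 ← R1 − 315/922·R3.
R2 ← R2 − 771/461·R3.
Reading off the reduced rows gives p = -6, q = -1, r = 4.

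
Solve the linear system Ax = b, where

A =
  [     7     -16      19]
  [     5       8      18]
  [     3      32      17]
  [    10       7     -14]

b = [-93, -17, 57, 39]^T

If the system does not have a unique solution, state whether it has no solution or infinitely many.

no solution

Row-reduce:
R1 ← R1 / (7).
R2 ← R2 − 5·R1.
R3 ← R3 − 3·R1.
R4 ← R4 − 10·R1.
R2 ← R2 / (136/7).
R1 ← R1 + 16/7·R2.
R3 ← R3 − 272/7·R2.
R4 ← R4 − 209/7·R2.
Swap R3 and R4.
R3 ← R3 / (-6521/136).
R1 ← R1 − 55/17·R3.
R2 ← R2 − 31/136·R3.
Row 4 reduces to 0 = -2, a contradiction. The system is inconsistent.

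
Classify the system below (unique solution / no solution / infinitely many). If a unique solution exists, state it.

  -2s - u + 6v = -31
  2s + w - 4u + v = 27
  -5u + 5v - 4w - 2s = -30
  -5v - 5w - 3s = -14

u = -5, v = -5, w = 6, s = 3

Row-reduce the augmented matrix:
R1 ← R1 / (-1).
R2 ← R2 + 4·R1.
R3 ← R3 + 5·R1.
R2 ← R2 / (-23).
R1 ← R1 + 6·R2.
R3 ← R3 + 25·R2.
R4 ← R4 + 5·R2.
R3 ← R3 / (-117/23).
R1 ← R1 + 6/23·R3.
R2 ← R2 + 1/23·R3.
R4 ← R4 + 120/23·R3.
R4 ← R4 / (-29/13).
R1 ← R1 + 6/13·R4.
R2 ← R2 + 16/39·R4.
R3 ← R3 − 22/39·R4.
Reading off the reduced rows gives u = -5, v = -5, w = 6, s = 3.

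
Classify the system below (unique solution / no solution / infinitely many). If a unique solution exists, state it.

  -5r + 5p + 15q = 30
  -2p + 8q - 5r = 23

Row-reduce:
R1 ← R1 / (5).
R2 ← R2 + 2·R1.
R2 ← R2 / (14).
R1 ← R1 − 3·R2.
Rank is 2 with 3 unknowns, leaving r free.

infinitely many solutions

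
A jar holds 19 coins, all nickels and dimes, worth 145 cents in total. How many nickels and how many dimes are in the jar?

Let n = nickels, d = dimes.
  n + d = 19
  5n + 10d = 145
Row-reduce the augmented matrix:
R2 ← R2 − 5·R1.
R2 ← R2 / (5).
R1 ← R1 − 1·R2.
Reading off the reduced rows gives n = 9, d = 10.

nickels: 9, dimes: 10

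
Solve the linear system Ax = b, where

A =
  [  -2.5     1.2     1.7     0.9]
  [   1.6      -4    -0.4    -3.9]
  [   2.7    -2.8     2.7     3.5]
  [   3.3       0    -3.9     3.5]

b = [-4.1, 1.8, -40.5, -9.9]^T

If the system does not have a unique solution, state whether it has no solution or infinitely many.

x_1 = 1, x_2 = 6, x_3 = -2, x_4 = -6

Row-reduce the augmented matrix:
R1 ← R1 / (-5/2).
R2 ← R2 − 8/5·R1.
R3 ← R3 − 27/10·R1.
R4 ← R4 − 33/10·R1.
R2 ← R2 / (-404/125).
R1 ← R1 + 12/25·R2.
R3 ← R3 + 188/125·R2.
R4 ← R4 − 198/125·R2.
R3 ← R3 / (2129/505).
R1 ← R1 + 79/101·R3.
R2 ← R2 + 43/202·R3.
R4 ← R4 + 666/505·R3.
R4 ← R4 / (210419/42580).
R1 ← R1 − 2662/2129·R4.
R2 ← R2 − 22693/17032·R4.
R3 ← R3 − 6079/4258·R4.
Reading off the reduced rows gives x_1 = 1, x_2 = 6, x_3 = -2, x_4 = -6.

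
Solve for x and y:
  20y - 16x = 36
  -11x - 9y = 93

Row-reduce the augmented matrix:
R1 ← R1 / (-16).
R2 ← R2 + 11·R1.
R2 ← R2 / (-91/4).
R1 ← R1 + 5/4·R2.
Reading off the reduced rows gives x = -6, y = -3.

x = -6, y = -3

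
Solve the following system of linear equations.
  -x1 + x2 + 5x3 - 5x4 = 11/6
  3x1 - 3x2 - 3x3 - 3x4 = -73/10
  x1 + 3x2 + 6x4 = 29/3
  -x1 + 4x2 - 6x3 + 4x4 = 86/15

Row-reduce the augmented matrix:
R1 ← R1 / (-1).
R2 ← R2 − 3·R1.
R3 ← R3 − 1·R1.
R4 ← R4 + 1·R1.
Swap R2 and R3.
R2 ← R2 / (4).
R1 ← R1 + 1·R2.
R4 ← R4 − 3·R2.
R3 ← R3 / (12).
R1 ← R1 + 15/4·R3.
R2 ← R2 − 5/4·R3.
R4 ← R4 + 59/4·R3.
R4 ← R4 / (-111/8).
R1 ← R1 + 3/8·R4.
R2 ← R2 − 17/8·R4.
R3 ← R3 + 3/2·R4.
Reading off the reduced rows gives x1 = 2/3, x2 = 2, x3 = 3/5, x4 = 1/2.

x1 = 2/3, x2 = 2, x3 = 3/5, x4 = 1/2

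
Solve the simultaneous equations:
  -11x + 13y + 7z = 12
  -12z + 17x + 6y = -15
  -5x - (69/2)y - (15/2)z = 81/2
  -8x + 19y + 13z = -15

Row-reduce:
R1 ← R1 / (-11).
R2 ← R2 − 17·R1.
R3 ← R3 + 5·R1.
R4 ← R4 + 8·R1.
R2 ← R2 / (287/11).
R1 ← R1 + 13/11·R2.
R3 ← R3 + 889/22·R2.
R4 ← R4 − 105/11·R2.
R3 ← R3 / (-513/41).
R1 ← R1 + 198/287·R3.
R2 ← R2 + 13/287·R3.
R4 ← R4 − 342/41·R3.
Row 4 reduces to 0 = 2, a contradiction. The system is inconsistent.

no solution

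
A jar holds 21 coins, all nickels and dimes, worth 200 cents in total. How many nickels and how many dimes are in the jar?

Let n = nickels, d = dimes.
  d + n = 21
  5n + 10d = 200
From equation 1: n = 21 − d.
Substitute into equation 2 and solve: d = 19.
Then n = 2.

nickels: 2, dimes: 19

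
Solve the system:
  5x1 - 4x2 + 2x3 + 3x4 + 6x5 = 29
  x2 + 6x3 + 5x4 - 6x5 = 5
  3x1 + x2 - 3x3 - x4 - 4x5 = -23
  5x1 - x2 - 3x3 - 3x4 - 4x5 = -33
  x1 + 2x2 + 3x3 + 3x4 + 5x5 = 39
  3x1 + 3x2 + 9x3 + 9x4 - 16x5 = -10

no solution

Row-reduce:
R1 ← R1 / (5).
R3 ← R3 − 3·R1.
R4 ← R4 − 5·R1.
R5 ← R5 − 1·R1.
R6 ← R6 − 3·R1.
R1 ← R1 + 4/5·R2.
R3 ← R3 − 17/5·R2.
R4 ← R4 − 3·R2.
R5 ← R5 − 14/5·R2.
R6 ← R6 − 27/5·R2.
R3 ← R3 / (-123/5).
R1 ← R1 − 26/5·R3.
R2 ← R2 − 6·R3.
R4 ← R4 + 23·R3.
R5 ← R5 + 71/5·R3.
R6 ← R6 + 123/5·R3.
R4 ← R4 / (-102/41).
R1 ← R1 − 17/41·R4.
R2 ← R2 − 7/41·R4.
R3 ← R3 − 33/41·R4.
R5 ← R5 + 7/41·R4.
R5 ← R5 / (2063/153).
R1 ← R1 + 14/9·R5.
R2 ← R2 + 482/153·R5.
R3 ← R3 + 92/51·R5.
R4 ← R4 − 244/153·R5.
Row 6 reduces to 0 = 3, a contradiction. The system is inconsistent.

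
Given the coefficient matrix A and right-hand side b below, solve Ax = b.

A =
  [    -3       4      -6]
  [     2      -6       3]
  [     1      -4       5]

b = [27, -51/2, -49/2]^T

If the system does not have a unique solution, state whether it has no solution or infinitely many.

x_1 = 0, x_2 = 3, x_3 = -5/2

Row-reduce the augmented matrix:
R1 ← R1 / (-3).
R2 ← R2 − 2·R1.
R3 ← R3 − 1·R1.
R2 ← R2 / (-10/3).
R1 ← R1 + 4/3·R2.
R3 ← R3 + 8/3·R2.
R3 ← R3 / (19/5).
R1 ← R1 − 12/5·R3.
R2 ← R2 − 3/10·R3.
Reading off the reduced rows gives x_1 = 0, x_2 = 3, x_3 = -5/2.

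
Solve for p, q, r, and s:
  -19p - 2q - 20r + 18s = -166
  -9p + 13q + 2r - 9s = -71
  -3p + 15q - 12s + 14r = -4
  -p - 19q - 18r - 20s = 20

Row-reduce the augmented matrix:
R1 ← R1 / (-19).
R2 ← R2 + 9·R1.
R3 ← R3 + 3·R1.
R4 ← R4 + 1·R1.
R2 ← R2 / (265/19).
R1 ← R1 − 2/19·R2.
R3 ← R3 − 291/19·R2.
R4 ← R4 + 359/19·R2.
R3 ← R3 / (1208/265).
R1 ← R1 − 256/265·R3.
R2 ← R2 − 218/265·R3.
R4 ← R4 + 372/265·R3.
R4 ← R4 / (-13087/302).
R1 ← R1 + 264/151·R4.
R2 ← R2 + 1239/604·R4.
R3 ← R3 − 1167/1208·R4.
Reading off the reduced rows gives p = 4, q = -4, r = 4, s = -1.

p = 4, q = -4, r = 4, s = -1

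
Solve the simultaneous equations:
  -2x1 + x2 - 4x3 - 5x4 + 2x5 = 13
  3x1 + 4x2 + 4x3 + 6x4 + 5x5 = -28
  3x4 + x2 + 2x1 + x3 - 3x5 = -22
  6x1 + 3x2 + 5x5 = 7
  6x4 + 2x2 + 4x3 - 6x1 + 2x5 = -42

x1 = 2, x2 = -5, x3 = 3, x4 = -6, x5 = 2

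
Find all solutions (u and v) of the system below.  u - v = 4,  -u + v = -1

no solution

Row-reduce:
R2 ← R2 + 1·R1.
Row 2 reduces to 0 = 3, a contradiction. The system is inconsistent.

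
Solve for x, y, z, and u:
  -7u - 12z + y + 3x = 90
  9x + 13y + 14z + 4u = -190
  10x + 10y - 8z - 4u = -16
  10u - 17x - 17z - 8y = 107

Row-reduce the augmented matrix:
R1 ← R1 / (3).
R2 ← R2 − 9·R1.
R3 ← R3 − 10·R1.
R4 ← R4 + 17·R1.
R2 ← R2 / (10).
R1 ← R1 − 1/3·R2.
R3 ← R3 − 20/3·R2.
R4 ← R4 + 7/3·R2.
R3 ← R3 / (-4/3).
R1 ← R1 + 17/3·R3.
R2 ← R2 − 5·R3.
R4 ← R4 + 220/3·R3.
R4 ← R4 / (-341/2).
R1 ← R1 + 29/2·R4.
R2 ← R2 − 25/2·R4.
R3 ← R3 + 2·R4.
Reading off the reduced rows gives x = -2, y = -6, z = -5, u = -6.

x = -2, y = -6, z = -5, u = -6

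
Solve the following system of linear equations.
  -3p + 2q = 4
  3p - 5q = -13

Row-reduce the augmented matrix:
R1 ← R1 / (-3).
R2 ← R2 − 3·R1.
R2 ← R2 / (-3).
R1 ← R1 + 2/3·R2.
Reading off the reduced rows gives p = 2/3, q = 3.

p = 2/3, q = 3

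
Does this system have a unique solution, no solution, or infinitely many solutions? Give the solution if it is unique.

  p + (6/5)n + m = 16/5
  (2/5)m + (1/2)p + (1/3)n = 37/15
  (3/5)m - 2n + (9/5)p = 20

m = 2, n = -4, p = 6

Row-reduce the augmented matrix:
R2 ← R2 − 2/5·R1.
R3 ← R3 − 3/5·R1.
R2 ← R2 / (-11/75).
R1 ← R1 − 6/5·R2.
R3 ← R3 + 68/25·R2.
R3 ← R3 / (-36/55).
R1 ← R1 − 20/11·R3.
R2 ← R2 + 15/22·R3.
Reading off the reduced rows gives m = 2, n = -4, p = 6.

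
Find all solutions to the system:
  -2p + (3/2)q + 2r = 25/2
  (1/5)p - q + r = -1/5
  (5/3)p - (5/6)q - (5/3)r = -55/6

Row-reduce the augmented matrix:
R1 ← R1 / (-2).
R2 ← R2 − 1/5·R1.
R3 ← R3 − 5/3·R1.
R2 ← R2 / (-17/20).
R1 ← R1 + 3/4·R2.
R3 ← R3 − 5/12·R2.
R3 ← R3 / (10/17).
R1 ← R1 + 35/17·R3.
R2 ← R2 + 24/17·R3.
Reading off the reduced rows gives p = -1, q = 3, r = 3.

p = -1, q = 3, r = 3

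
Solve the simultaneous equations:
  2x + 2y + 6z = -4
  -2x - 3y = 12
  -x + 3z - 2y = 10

infinitely many solutions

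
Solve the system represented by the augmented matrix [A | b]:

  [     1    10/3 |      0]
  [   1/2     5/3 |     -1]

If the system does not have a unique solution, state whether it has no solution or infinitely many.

no solution

Row-reduce:
R2 ← R2 − 1/2·R1.
Row 2 reduces to 0 = -1, a contradiction. The system is inconsistent.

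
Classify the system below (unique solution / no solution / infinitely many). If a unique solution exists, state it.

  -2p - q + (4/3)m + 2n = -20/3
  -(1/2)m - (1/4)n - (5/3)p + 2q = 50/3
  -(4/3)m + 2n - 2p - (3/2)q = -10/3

infinitely many solutions

Row-reduce:
R1 ← R1 / (4/3).
R2 ← R2 + 1/2·R1.
R3 ← R3 + 4/3·R1.
R2 ← R2 / (1/2).
R1 ← R1 − 3/2·R2.
R3 ← R3 − 4·R2.
R3 ← R3 / (46/3).
R1 ← R1 − 23/4·R3.
R2 ← R2 + 29/6·R3.
Rank is 3 with 4 unknowns, leaving q free.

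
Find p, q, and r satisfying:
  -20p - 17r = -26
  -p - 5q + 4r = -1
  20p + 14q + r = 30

Row-reduce the augmented matrix:
R1 ← R1 / (-20).
R2 ← R2 + 1·R1.
R3 ← R3 − 20·R1.
R2 ← R2 / (-5).
R3 ← R3 − 14·R2.
R3 ← R3 / (-121/50).
R1 ← R1 − 17/20·R3.
R2 ← R2 + 97/100·R3.
Reading off the reduced rows gives p = 3, q = -2, r = -2.

p = 3, q = -2, r = -2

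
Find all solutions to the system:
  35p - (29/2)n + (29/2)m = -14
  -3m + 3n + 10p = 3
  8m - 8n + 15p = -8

no solution

Row-reduce:
R1 ← R1 / (29/2).
R2 ← R2 + 3·R1.
R3 ← R3 − 8·R1.
R2 ← R2 / (500/29).
R1 ← R1 − 70/29·R2.
R3 ← R3 + 125/29·R2.
Row 3 reduces to 0 = -1/4, a contradiction. The system is inconsistent.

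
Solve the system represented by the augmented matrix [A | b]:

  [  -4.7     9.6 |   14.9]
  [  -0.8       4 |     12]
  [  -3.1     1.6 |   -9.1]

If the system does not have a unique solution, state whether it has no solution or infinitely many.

Row-reduce the augmented matrix:
R1 ← R1 / (-47/10).
R2 ← R2 + 4/5·R1.
R3 ← R3 + 31/10·R1.
R2 ← R2 / (556/235).
R1 ← R1 + 96/47·R2.
R3 ← R3 + 1112/235·R2.
R3 reduces to 0 = 0, so the extra equation is consistent.
Reading off the reduced rows gives x_1 = 5, x_2 = 4.

x_1 = 5, x_2 = 4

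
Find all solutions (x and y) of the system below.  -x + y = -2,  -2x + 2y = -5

no solution

Row-reduce:
R1 ← R1 / (-1).
R2 ← R2 + 2·R1.
Row 2 reduces to 0 = -1, a contradiction. The system is inconsistent.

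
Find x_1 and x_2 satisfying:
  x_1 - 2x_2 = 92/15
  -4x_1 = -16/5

x_1 = 4/5, x_2 = -8/3

Row-reduce the augmented matrix:
R2 ← R2 + 4·R1.
R2 ← R2 / (-8).
R1 ← R1 + 2·R2.
Reading off the reduced rows gives x_1 = 4/5, x_2 = -8/3.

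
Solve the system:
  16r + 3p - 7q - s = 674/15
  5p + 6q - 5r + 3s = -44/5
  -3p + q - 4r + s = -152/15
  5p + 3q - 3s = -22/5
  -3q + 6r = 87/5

p = 0, q = 1/5, r = 3, s = 5/3

Row-reduce the augmented matrix:
R1 ← R1 / (3).
R2 ← R2 − 5·R1.
R3 ← R3 + 3·R1.
R4 ← R4 − 5·R1.
R2 ← R2 / (53/3).
R1 ← R1 + 7/3·R2.
R3 ← R3 + 6·R2.
R4 ← R4 − 44/3·R2.
R5 ← R5 + 3·R2.
R3 ← R3 / (66/53).
R1 ← R1 − 61/53·R3.
R2 ← R2 + 95/53·R3.
R4 ← R4 + 20/53·R3.
R5 ← R5 − 33/53·R3.
R4 ← R4 / (-52/11).
R1 ← R1 + 13/11·R4.
R2 ← R2 − 28/11·R4.
R3 ← R3 − 14/11·R4.
R5 reduces to 0 = 0, so the extra equation is consistent.
Reading off the reduced rows gives p = 0, q = 1/5, r = 3, s = 5/3.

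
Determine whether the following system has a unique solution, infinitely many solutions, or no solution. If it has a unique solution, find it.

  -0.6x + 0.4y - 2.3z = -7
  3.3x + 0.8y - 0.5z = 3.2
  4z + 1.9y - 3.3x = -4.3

Row-reduce the augmented matrix:
R1 ← R1 / (-3/5).
R2 ← R2 − 33/10·R1.
R3 ← R3 + 33/10·R1.
R2 ← R2 / (3).
R1 ← R1 + 2/3·R2.
R3 ← R3 + 3/10·R2.
R3 ← R3 / (3067/200).
R1 ← R1 − 41/45·R3.
R2 ← R2 + 263/60·R3.
Reading off the reduced rows gives x = 2, y = -3, z = 2.

x = 2, y = -3, z = 2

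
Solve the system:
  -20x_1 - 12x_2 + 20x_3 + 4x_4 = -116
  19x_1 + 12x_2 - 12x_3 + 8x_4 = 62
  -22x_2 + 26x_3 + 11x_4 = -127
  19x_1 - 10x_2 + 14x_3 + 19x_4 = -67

Row-reduce:
R1 ← R1 / (-20).
R2 ← R2 − 19·R1.
R4 ← R4 − 19·R1.
R2 ← R2 / (3/5).
R1 ← R1 − 3/5·R2.
R3 ← R3 + 22·R2.
R4 ← R4 + 107/5·R2.
R3 ← R3 / (848/3).
R1 ← R1 + 8·R3.
R2 ← R2 − 35/3·R3.
R4 ← R4 − 848/3·R3.
Row 4 reduces to 0 = -2, a contradiction. The system is inconsistent.

no solution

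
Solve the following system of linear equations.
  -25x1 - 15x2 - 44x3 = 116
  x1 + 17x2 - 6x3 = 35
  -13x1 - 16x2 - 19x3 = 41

no solution

Row-reduce:
R1 ← R1 / (-25).
R2 ← R2 − 1·R1.
R3 ← R3 + 13·R1.
R2 ← R2 / (82/5).
R1 ← R1 − 3/5·R2.
R3 ← R3 + 41/5·R2.
Row 3 reduces to 0 = 1/2, a contradiction. The system is inconsistent.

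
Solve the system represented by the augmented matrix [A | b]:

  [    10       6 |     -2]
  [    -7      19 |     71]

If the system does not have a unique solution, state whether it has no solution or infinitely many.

Row-reduce the augmented matrix:
R1 ← R1 / (10).
R2 ← R2 + 7·R1.
R2 ← R2 / (116/5).
R1 ← R1 − 3/5·R2.
Reading off the reduced rows gives x_1 = -2, x_2 = 3.

x_1 = -2, x_2 = 3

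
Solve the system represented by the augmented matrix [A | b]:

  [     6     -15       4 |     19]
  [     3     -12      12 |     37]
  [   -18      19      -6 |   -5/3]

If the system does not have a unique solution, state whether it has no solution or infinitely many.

x_1 = -7/3, x_2 = -5/3, x_3 = 2

Row-reduce the augmented matrix:
R1 ← R1 / (6).
R2 ← R2 − 3·R1.
R3 ← R3 + 18·R1.
R2 ← R2 / (-9/2).
R1 ← R1 + 5/2·R2.
R3 ← R3 + 26·R2.
R3 ← R3 / (-466/9).
R1 ← R1 + 44/9·R3.
R2 ← R2 + 20/9·R3.
Reading off the reduced rows gives x_1 = -7/3, x_2 = -5/3, x_3 = 2.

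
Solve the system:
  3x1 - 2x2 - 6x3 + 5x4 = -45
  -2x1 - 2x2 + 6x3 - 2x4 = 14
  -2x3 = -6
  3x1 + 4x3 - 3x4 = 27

Row-reduce the augmented matrix:
R1 ← R1 / (3).
R2 ← R2 + 2·R1.
R4 ← R4 − 3·R1.
R2 ← R2 / (-10/3).
R1 ← R1 + 2/3·R2.
R4 ← R4 − 2·R2.
R3 ← R3 / (-2).
R1 ← R1 + 12/5·R3.
R2 ← R2 + 3/5·R3.
R4 ← R4 − 56/5·R3.
R4 ← R4 / (-36/5).
R1 ← R1 − 7/5·R4.
R2 ← R2 + 2/5·R4.
Reading off the reduced rows gives x1 = 1, x2 = 5, x3 = 3, x4 = -4.

x1 = 1, x2 = 5, x3 = 3, x4 = -4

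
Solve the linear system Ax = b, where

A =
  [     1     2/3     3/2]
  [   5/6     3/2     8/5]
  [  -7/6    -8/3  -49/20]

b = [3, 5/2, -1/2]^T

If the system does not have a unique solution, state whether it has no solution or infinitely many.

no solution

Row-reduce:
R2 ← R2 − 5/6·R1.
R3 ← R3 + 7/6·R1.
R2 ← R2 / (17/18).
R1 ← R1 − 2/3·R2.
R3 ← R3 + 17/9·R2.
Row 3 reduces to 0 = 3, a contradiction. The system is inconsistent.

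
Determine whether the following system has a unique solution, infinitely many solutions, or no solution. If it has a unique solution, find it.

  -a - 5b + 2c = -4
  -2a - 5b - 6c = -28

infinitely many solutions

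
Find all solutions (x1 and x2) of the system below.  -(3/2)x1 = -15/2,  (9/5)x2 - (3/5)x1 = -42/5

x1 = 5, x2 = -3

Row-reduce the augmented matrix:
R1 ← R1 / (-3/2).
R2 ← R2 + 3/5·R1.
R2 ← R2 / (9/5).
Reading off the reduced rows gives x1 = 5, x2 = -3.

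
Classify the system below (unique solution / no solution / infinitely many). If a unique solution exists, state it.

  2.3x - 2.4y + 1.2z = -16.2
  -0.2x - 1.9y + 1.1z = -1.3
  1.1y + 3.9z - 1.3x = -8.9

x = -6, y = -1, z = -4

Row-reduce the augmented matrix:
R1 ← R1 / (23/10).
R2 ← R2 + 1/5·R1.
R3 ← R3 + 13/10·R1.
R2 ← R2 / (-97/46).
R1 ← R1 + 24/23·R2.
R3 ← R3 + 59/230·R2.
R3 ← R3 / (10747/2425).
R1 ← R1 + 36/485·R3.
R2 ← R2 + 277/485·R3.
Reading off the reduced rows gives x = -6, y = -1, z = -4.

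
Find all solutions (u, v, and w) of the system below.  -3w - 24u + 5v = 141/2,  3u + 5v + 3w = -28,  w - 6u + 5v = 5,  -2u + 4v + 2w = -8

Row-reduce:
R1 ← R1 / (-24).
R2 ← R2 − 3·R1.
R3 ← R3 + 6·R1.
R4 ← R4 + 2·R1.
R2 ← R2 / (45/8).
R1 ← R1 + 5/24·R2.
R3 ← R3 − 15/4·R2.
R4 ← R4 − 43/12·R2.
Swap R3 and R4.
R3 ← R3 / (26/45).
R1 ← R1 − 2/9·R3.
R2 ← R2 − 7/15·R3.
Row 4 reduces to 0 = 1/6, a contradiction. The system is inconsistent.

no solution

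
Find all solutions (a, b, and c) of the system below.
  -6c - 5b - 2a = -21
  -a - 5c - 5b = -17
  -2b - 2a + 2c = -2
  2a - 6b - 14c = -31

no solution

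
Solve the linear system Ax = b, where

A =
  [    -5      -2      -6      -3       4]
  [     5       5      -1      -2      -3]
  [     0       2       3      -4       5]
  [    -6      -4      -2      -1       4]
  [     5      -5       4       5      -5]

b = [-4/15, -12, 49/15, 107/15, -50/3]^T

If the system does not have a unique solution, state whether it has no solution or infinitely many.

x_1 = -3, x_2 = 14/5, x_3 = 1, x_4 = 3, x_5 = 4/3

Row-reduce the augmented matrix:
R1 ← R1 / (-5).
R2 ← R2 − 5·R1.
R4 ← R4 + 6·R1.
R5 ← R5 − 5·R1.
R2 ← R2 / (3).
R1 ← R1 − 2/5·R2.
R3 ← R3 − 2·R2.
R4 ← R4 + 8/5·R2.
R5 ← R5 + 7·R2.
R3 ← R3 / (23/3).
R1 ← R1 − 32/15·R3.
R2 ← R2 + 7/3·R3.
R4 ← R4 − 22/15·R3.
R5 ← R5 + 55/3·R3.
R4 ← R4 / (7/115).
R1 ← R1 − 167/115·R4.
R2 ← R2 + 43/23·R4.
R3 ← R3 + 2/23·R4.
R5 ← R5 + 259/23·R4.
R5 ← R5 / (-191).
R1 ← R1 − 24·R5.
R2 ← R2 + 32·R5.
R3 ← R3 + 1·R5.
R4 ← R4 + 18·R5.
Reading off the reduced rows gives x_1 = -3, x_2 = 14/5, x_3 = 1, x_4 = 3, x_5 = 4/3.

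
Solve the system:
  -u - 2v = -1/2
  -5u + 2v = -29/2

From equation 1: u = 1/2 − 2·v.
Substitute into equation 2 and solve: v = -1.
Then u = 5/2.

u = 5/2, v = -1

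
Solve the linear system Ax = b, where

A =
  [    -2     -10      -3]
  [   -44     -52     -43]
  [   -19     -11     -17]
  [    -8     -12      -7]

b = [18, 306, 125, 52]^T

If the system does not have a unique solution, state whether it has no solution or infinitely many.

Row-reduce:
R1 ← R1 / (-2).
R2 ← R2 + 44·R1.
R3 ← R3 + 19·R1.
R4 ← R4 + 8·R1.
R2 ← R2 / (168).
R1 ← R1 − 5·R2.
R3 ← R3 − 84·R2.
R4 ← R4 − 28·R2.
Swap R3 and R4.
R3 ← R3 / (7/6).
R1 ← R1 − 137/168·R3.
R2 ← R2 − 23/168·R3.
Row 4 reduces to 0 = -1, a contradiction. The system is inconsistent.

no solution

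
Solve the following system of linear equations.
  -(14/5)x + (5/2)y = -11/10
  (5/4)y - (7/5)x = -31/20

Row-reduce:
R1 ← R1 / (-14/5).
R2 ← R2 + 7/5·R1.
Row 2 reduces to 0 = -1, a contradiction. The system is inconsistent.

no solution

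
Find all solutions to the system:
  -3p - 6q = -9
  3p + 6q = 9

infinitely many solutions

Row-reduce:
R1 ← R1 / (-3).
R2 ← R2 − 3·R1.
Rank is 1 with 2 unknowns, leaving q free.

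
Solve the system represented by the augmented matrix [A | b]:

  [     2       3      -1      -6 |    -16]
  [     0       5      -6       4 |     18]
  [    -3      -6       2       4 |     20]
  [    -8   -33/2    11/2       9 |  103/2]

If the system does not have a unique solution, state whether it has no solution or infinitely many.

Row-reduce:
R1 ← R1 / (2).
R3 ← R3 + 3·R1.
R4 ← R4 + 8·R1.
R2 ← R2 / (5).
R1 ← R1 − 3/2·R2.
R3 ← R3 + 3/2·R2.
R4 ← R4 + 9/2·R2.
R3 ← R3 / (-13/10).
R1 ← R1 − 13/10·R3.
R2 ← R2 + 6/5·R3.
R4 ← R4 + 39/10·R3.
Row 4 reduces to 0 = -1/2, a contradiction. The system is inconsistent.

no solution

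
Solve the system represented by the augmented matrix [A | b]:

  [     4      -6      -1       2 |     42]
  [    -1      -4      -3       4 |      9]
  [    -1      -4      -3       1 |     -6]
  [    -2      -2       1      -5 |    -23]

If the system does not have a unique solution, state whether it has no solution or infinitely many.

x_1 = 5, x_2 = -3, x_3 = 6, x_4 = 5

Row-reduce the augmented matrix:
R1 ← R1 / (4).
R2 ← R2 + 1·R1.
R3 ← R3 + 1·R1.
R4 ← R4 + 2·R1.
R2 ← R2 / (-11/2).
R1 ← R1 + 3/2·R2.
R3 ← R3 + 11/2·R2.
R4 ← R4 + 5·R2.
Swap R3 and R4.
R3 ← R3 / (38/11).
R1 ← R1 − 7/11·R3.
R2 ← R2 − 13/22·R3.
R4 ← R4 / (-3).
R1 ← R1 − 29/38·R4.
R2 ← R2 − 43/76·R4.
R3 ← R3 + 89/38·R4.
Reading off the reduced rows gives x_1 = 5, x_2 = -3, x_3 = 6, x_4 = 5.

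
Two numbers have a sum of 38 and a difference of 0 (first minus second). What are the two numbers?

first number: 19, second number: 19

Let x = first number, y = second number.
  x + y = 38
  x - y = 0
Row-reduce the augmented matrix:
R2 ← R2 − 1·R1.
R2 ← R2 / (-2).
R1 ← R1 − 1·R2.
Reading off the reduced rows gives x = 19, y = 19.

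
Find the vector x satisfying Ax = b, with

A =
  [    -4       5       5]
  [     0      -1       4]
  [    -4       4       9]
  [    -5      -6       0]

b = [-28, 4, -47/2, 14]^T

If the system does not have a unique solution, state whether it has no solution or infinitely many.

no solution

Row-reduce:
R1 ← R1 / (-4).
R3 ← R3 + 4·R1.
R4 ← R4 + 5·R1.
R2 ← R2 / (-1).
R1 ← R1 + 5/4·R2.
R3 ← R3 + 1·R2.
R4 ← R4 + 49/4·R2.
Swap R3 and R4.
R3 ← R3 / (-221/4).
R1 ← R1 + 25/4·R3.
R2 ← R2 + 4·R3.
Row 4 reduces to 0 = 1/2, a contradiction. The system is inconsistent.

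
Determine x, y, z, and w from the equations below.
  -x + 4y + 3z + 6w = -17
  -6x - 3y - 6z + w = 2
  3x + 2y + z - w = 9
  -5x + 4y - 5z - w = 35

Row-reduce the augmented matrix:
R1 ← R1 / (-1).
R2 ← R2 + 6·R1.
R3 ← R3 − 3·R1.
R4 ← R4 + 5·R1.
R2 ← R2 / (-27).
R1 ← R1 + 4·R2.
R3 ← R3 − 14·R2.
R4 ← R4 + 16·R2.
R3 ← R3 / (-22/9).
R1 ← R1 − 5/9·R3.
R2 ← R2 − 8/9·R3.
R4 ← R4 + 52/9·R3.
R4 ← R4 / (-83/11).
R1 ← R1 + 71/66·R4.
R2 ← R2 − 29/33·R4.
R3 ← R3 − 31/66·R4.
Reading off the reduced rows gives x = 0, y = 4, z = -3, w = -4.

x = 0, y = 4, z = -3, w = -4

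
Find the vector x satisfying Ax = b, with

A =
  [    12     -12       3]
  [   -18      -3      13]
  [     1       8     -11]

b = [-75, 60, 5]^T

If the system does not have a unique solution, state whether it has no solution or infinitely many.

Row-reduce the augmented matrix:
R1 ← R1 / (12).
R2 ← R2 + 18·R1.
R3 ← R3 − 1·R1.
R2 ← R2 / (-21).
R1 ← R1 + 1·R2.
R3 ← R3 − 9·R2.
R3 ← R3 / (-15/4).
R1 ← R1 + 7/12·R3.
R2 ← R2 + 5/6·R3.
Reading off the reduced rows gives x_1 = -2, x_2 = 5, x_3 = 3.

x_1 = -2, x_2 = 5, x_3 = 3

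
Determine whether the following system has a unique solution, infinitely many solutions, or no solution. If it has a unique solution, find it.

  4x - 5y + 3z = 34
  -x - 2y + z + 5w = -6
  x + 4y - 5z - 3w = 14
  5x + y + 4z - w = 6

x = 6, y = -5, z = -5, w = -1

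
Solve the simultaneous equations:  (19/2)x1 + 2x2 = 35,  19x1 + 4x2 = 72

no solution

Row-reduce:
R1 ← R1 / (19/2).
R2 ← R2 − 19·R1.
Row 2 reduces to 0 = 2, a contradiction. The system is inconsistent.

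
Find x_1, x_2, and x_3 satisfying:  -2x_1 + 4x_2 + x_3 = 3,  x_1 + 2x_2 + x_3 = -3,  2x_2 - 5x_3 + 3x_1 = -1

x_1 = -2, x_2 = 0, x_3 = -1

Row-reduce the augmented matrix:
R1 ← R1 / (-2).
R2 ← R2 − 1·R1.
R3 ← R3 − 3·R1.
R2 ← R2 / (4).
R1 ← R1 + 2·R2.
R3 ← R3 − 8·R2.
R3 ← R3 / (-13/2).
R1 ← R1 − 1/4·R3.
R2 ← R2 − 3/8·R3.
Reading off the reduced rows gives x_1 = -2, x_2 = 0, x_3 = -1.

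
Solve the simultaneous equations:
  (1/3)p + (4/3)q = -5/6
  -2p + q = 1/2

Row-reduce the augmented matrix:
R1 ← R1 / (1/3).
R2 ← R2 + 2·R1.
R2 ← R2 / (9).
R1 ← R1 − 4·R2.
Reading off the reduced rows gives p = -1/2, q = -1/2.

p = -1/2, q = -1/2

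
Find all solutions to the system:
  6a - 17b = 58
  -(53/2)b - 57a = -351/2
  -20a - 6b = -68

Row-reduce:
R1 ← R1 / (6).
R2 ← R2 + 57·R1.
R3 ← R3 + 20·R1.
R2 ← R2 / (-188).
R1 ← R1 + 17/6·R2.
R3 ← R3 + 188/3·R2.
Row 3 reduces to 0 = 1/6, a contradiction. The system is inconsistent.

no solution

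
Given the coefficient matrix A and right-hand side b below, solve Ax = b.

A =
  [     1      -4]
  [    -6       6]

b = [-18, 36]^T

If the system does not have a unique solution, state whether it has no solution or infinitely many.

x_1 = -2, x_2 = 4

From equation 1: x_1 = -18 + 4·x_2.
Substitute into equation 2 and solve: x_2 = 4.
Then x_1 = -2.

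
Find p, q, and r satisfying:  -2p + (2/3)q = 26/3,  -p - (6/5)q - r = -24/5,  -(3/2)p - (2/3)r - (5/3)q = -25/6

Row-reduce the augmented matrix:
R1 ← R1 / (-2).
R2 ← R2 + 1·R1.
R3 ← R3 + 3/2·R1.
R2 ← R2 / (-23/15).
R1 ← R1 + 1/3·R2.
R3 ← R3 + 13/6·R2.
R3 ← R3 / (103/138).
R1 ← R1 − 5/23·R3.
R2 ← R2 − 15/23·R3.
Reading off the reduced rows gives p = -3, q = 4, r = 3.

p = -3, q = 4, r = 3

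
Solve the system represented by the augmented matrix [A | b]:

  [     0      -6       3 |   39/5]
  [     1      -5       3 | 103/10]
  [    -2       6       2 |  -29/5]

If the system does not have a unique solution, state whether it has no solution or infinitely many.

x_1 = 3, x_2 = -1/2, x_3 = 8/5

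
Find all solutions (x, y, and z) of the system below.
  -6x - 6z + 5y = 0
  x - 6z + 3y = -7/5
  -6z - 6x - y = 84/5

x = -1, y = -14/5, z = -4/3

Row-reduce the augmented matrix:
R1 ← R1 / (-6).
R2 ← R2 − 1·R1.
R3 ← R3 + 6·R1.
R2 ← R2 / (23/6).
R1 ← R1 + 5/6·R2.
R3 ← R3 + 6·R2.
R3 ← R3 / (-252/23).
R1 ← R1 + 12/23·R3.
R2 ← R2 + 42/23·R3.
Reading off the reduced rows gives x = -1, y = -14/5, z = -4/3.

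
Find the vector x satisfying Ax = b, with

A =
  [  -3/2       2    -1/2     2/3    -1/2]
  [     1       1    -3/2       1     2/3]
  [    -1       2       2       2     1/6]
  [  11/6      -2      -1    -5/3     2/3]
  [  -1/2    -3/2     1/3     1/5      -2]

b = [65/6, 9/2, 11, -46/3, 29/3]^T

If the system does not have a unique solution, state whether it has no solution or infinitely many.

x_1 = 0, x_2 = 2, x_3 = -1, x_4 = 5, x_5 = -6

Row-reduce the augmented matrix:
R1 ← R1 / (-3/2).
R2 ← R2 − 1·R1.
R3 ← R3 + 1·R1.
R4 ← R4 − 11/6·R1.
R5 ← R5 + 1/2·R1.
R2 ← R2 / (7/3).
R1 ← R1 + 4/3·R2.
R3 ← R3 − 2/3·R2.
R4 ← R4 − 4/9·R2.
R5 ← R5 + 13/6·R2.
R3 ← R3 / (20/7).
R1 ← R1 + 5/7·R3.
R2 ← R2 + 11/14·R3.
R4 ← R4 + 53/42·R3.
R5 ← R5 + 101/84·R3.
R4 ← R4 / (-28/45).
R1 ← R1 − 2/3·R4.
R2 ← R2 − 14/15·R4.
R3 ← R3 − 2/5·R4.
R5 ← R5 − 9/5·R4.
R5 ← R5 / (-17323/20160).
R1 ← R1 − 181/224·R5.
R2 ← R2 − 49/96·R5.
R3 ← R3 − 169/672·R5.
R4 ← R4 + 123/448·R5.
Reading off the reduced rows gives x_1 = 0, x_2 = 2, x_3 = -1, x_4 = 5, x_5 = -6.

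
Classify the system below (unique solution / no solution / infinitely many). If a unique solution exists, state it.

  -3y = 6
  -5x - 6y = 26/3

x = 2/3, y = -2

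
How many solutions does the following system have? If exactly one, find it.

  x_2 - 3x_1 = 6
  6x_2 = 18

x_1 = -1, x_2 = 3

Row-reduce the augmented matrix:
R1 ← R1 / (-3).
R2 ← R2 / (6).
R1 ← R1 + 1/3·R2.
Reading off the reduced rows gives x_1 = -1, x_2 = 3.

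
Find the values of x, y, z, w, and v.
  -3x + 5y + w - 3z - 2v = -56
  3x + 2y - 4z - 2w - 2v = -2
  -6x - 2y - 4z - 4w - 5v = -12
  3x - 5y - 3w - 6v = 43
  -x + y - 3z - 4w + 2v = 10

Row-reduce the augmented matrix:
R1 ← R1 / (-3).
R2 ← R2 − 3·R1.
R3 ← R3 + 6·R1.
R4 ← R4 − 3·R1.
R5 ← R5 + 1·R1.
R2 ← R2 / (7).
R1 ← R1 + 5/3·R2.
R3 ← R3 + 12·R2.
R5 ← R5 + 2/3·R2.
R3 ← R3 / (-10).
R1 ← R1 + 2/3·R3.
R2 ← R2 + 1·R3.
R4 ← R4 + 3·R3.
R5 ← R5 + 8/3·R3.
R4 ← R4 / (11/35).
R1 ← R1 + 2/35·R4.
R2 ← R2 − 22/35·R4.
R3 ← R3 − 27/35·R4.
R5 ← R5 + 83/35·R4.
R5 ← R5 / (-2521/66).
R1 ← R1 + 26/33·R5.
R2 ← R2 − 23/2·R5.
R3 ← R3 − 161/11·R5.
R4 ← R4 + 395/22·R5.
Reading off the reduced rows gives x = 4, y = -5, z = 3, w = -6, v = 2.

x = 4, y = -5, z = 3, w = -6, v = 2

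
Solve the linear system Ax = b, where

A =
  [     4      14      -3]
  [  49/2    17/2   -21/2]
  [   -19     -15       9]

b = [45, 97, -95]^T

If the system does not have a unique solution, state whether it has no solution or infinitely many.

no solution

Row-reduce:
R1 ← R1 / (4).
R2 ← R2 − 49/2·R1.
R3 ← R3 + 19·R1.
R2 ← R2 / (-309/4).
R1 ← R1 − 7/2·R2.
R3 ← R3 − 103/2·R2.
Row 3 reduces to 0 = -1/3, a contradiction. The system is inconsistent.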